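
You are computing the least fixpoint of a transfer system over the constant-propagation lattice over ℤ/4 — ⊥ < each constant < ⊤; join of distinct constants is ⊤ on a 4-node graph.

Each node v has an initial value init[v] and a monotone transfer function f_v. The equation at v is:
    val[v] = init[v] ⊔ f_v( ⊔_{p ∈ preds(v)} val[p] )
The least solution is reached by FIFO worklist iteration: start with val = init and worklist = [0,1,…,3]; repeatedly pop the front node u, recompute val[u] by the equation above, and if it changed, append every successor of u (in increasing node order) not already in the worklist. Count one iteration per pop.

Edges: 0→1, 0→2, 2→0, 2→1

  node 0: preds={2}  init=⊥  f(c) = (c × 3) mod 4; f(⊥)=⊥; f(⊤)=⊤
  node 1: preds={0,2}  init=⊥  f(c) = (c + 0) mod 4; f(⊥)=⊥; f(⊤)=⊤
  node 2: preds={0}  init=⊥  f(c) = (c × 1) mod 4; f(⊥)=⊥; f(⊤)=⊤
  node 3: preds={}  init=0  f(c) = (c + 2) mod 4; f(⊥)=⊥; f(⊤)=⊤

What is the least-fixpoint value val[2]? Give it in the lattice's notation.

Iteration log — 4 steps:
  step 1. node 0  ⊔preds=⊥  new=⊥  stable
  step 2. node 1  ⊔preds=⊥  new=⊥  stable
  step 3. node 2  ⊔preds=⊥  new=⊥  stable
  step 4. node 3  ⊔preds=⊥  new=0  stable

Least fixpoint reached:
  node 0: ⊥
  node 1: ⊥
  node 2: ⊥
  node 3: 0

⊥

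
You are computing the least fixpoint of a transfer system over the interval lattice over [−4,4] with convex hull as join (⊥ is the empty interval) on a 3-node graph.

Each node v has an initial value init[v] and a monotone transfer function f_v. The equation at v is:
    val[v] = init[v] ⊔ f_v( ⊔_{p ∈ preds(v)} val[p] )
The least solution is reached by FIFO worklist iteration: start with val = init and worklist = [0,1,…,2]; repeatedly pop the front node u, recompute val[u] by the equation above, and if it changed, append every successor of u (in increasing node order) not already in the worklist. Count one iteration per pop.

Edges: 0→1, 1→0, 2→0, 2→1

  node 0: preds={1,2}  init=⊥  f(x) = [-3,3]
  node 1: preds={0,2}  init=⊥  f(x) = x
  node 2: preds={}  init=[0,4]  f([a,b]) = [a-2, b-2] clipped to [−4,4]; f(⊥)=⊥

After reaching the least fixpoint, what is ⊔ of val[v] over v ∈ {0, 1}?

[-3,4]

Iteration log — 4 steps:
  step 1. node 0  ⊔preds=[0,4]  new=[-3,3]  old=⊥  +wl: 
  step 2. node 1  ⊔preds=[-3,4]  new=[-3,4]  old=⊥  +wl: 0
  step 3. node 2  ⊔preds=⊥  new=[0,4]  stable
  step 4. node 0  ⊔preds=[-3,4]  new=[-3,3]  stable

Least fixpoint reached:
  node 0: [-3,3]
  node 1: [-3,4]
  node 2: [0,4]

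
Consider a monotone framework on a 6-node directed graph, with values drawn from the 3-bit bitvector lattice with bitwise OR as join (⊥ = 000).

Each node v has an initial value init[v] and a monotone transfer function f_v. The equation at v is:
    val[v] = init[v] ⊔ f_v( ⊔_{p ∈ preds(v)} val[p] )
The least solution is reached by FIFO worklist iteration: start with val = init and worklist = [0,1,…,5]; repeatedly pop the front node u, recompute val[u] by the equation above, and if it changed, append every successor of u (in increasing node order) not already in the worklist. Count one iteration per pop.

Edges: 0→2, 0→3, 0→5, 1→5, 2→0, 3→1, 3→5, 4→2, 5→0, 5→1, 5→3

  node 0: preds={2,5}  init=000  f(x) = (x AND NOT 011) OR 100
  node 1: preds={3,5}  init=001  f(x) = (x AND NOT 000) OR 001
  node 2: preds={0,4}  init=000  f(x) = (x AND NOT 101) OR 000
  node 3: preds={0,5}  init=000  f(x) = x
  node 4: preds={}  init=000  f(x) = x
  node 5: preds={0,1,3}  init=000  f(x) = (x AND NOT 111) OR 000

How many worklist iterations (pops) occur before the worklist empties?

Worklist (8 pops):
  #1 pop 0: in=000 → 100 (was 000); enqueue []
  #2 pop 1: in=000 → 001 (no change)
  #3 pop 2: in=100 → 000 (no change)
  #4 pop 3: in=100 → 100 (was 000); enqueue [1]
  #5 pop 4: in=000 → 000 (no change)
  #6 pop 5: in=101 → 000 (no change)
  #7 pop 1: in=100 → 101 (was 001); enqueue [5]
  #8 pop 5: in=101 → 000 (no change)

Fixpoint:
  val[0] = 100
  val[1] = 101
  val[2] = 000
  val[3] = 100
  val[4] = 000
  val[5] = 000

8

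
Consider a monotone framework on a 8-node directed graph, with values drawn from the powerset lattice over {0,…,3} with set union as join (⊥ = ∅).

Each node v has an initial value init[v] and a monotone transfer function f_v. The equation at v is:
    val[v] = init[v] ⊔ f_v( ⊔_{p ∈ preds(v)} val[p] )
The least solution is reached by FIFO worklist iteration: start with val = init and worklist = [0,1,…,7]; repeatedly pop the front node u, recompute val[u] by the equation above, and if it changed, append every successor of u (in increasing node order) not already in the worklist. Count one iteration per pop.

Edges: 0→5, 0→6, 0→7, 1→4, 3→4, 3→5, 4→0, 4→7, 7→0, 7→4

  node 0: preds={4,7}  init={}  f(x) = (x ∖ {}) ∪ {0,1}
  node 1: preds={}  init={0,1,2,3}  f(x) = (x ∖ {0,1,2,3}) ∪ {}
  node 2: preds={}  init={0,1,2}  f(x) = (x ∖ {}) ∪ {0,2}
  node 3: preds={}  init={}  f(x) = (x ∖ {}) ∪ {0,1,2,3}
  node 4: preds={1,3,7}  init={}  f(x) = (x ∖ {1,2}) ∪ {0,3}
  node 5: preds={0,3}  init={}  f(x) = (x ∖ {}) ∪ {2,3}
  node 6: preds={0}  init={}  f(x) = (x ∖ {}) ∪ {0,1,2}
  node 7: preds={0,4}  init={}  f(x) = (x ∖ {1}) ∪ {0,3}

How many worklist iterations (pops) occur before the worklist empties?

13

Trace (13 dequeues):
  [1] u=0 | in {} | out {0,1} | prev {} | push {}
  [2] u=1 | in {} | out {0,1,2,3} | ==
  [3] u=2 | in {} | out {0,1,2} | ==
  [4] u=3 | in {} | out {0,1,2,3} | prev {} | push {}
  [5] u=4 | in {0,1,2,3} | out {0,3} | prev {} | push {0}
  [6] u=5 | in {0,1,2,3} | out {0,1,2,3} | prev {} | push {}
  [7] u=6 | in {0,1} | out {0,1,2} | prev {} | push {}
  [8] u=7 | in {0,1,3} | out {0,3} | prev {} | push {4}
  [9] u=0 | in {0,3} | out {0,1,3} | prev {0,1} | push {5,6,7}
  [10] u=4 | in {0,1,2,3} | out {0,3} | ==
  [11] u=5 | in {0,1,2,3} | out {0,1,2,3} | ==
  [12] u=6 | in {0,1,3} | out {0,1,2,3} | prev {0,1,2} | push {}
  [13] u=7 | in {0,1,3} | out {0,3} | ==

Converged values:
  [0] {0,1,3}
  [1] {0,1,2,3}
  [2] {0,1,2}
  [3] {0,1,2,3}
  [4] {0,3}
  [5] {0,1,2,3}
  [6] {0,1,2,3}
  [7] {0,3}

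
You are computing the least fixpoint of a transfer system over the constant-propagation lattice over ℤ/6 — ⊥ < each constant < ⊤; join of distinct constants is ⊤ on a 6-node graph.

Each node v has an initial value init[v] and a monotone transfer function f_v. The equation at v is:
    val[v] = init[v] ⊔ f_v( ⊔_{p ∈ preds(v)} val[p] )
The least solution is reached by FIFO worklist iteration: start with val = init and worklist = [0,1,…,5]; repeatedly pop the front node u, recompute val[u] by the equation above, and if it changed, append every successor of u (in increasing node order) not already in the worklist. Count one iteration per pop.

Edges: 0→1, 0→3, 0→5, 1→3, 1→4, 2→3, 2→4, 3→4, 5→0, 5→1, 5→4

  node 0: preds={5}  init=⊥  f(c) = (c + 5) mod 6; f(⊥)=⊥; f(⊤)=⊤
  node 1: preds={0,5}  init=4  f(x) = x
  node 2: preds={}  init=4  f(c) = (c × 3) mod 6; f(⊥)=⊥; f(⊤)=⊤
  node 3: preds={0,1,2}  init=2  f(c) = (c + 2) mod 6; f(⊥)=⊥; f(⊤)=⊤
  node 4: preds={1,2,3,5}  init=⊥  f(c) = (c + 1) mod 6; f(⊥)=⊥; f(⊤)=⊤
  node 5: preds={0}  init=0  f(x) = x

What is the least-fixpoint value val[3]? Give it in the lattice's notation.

⊤

Trace (11 dequeues):
  [1] u=0 | in 0 | out 5 | prev ⊥ | push {}
  [2] u=1 | in ⊤ | out ⊤ | prev 4 | push {}
  [3] u=2 | in ⊥ | out 4 | ==
  [4] u=3 | in ⊤ | out ⊤ | prev 2 | push {}
  [5] u=4 | in ⊤ | out ⊤ | prev ⊥ | push {}
  [6] u=5 | in 5 | out ⊤ | prev 0 | push {0,1,4}
  [7] u=0 | in ⊤ | out ⊤ | prev 5 | push {3,5}
  [8] u=1 | in ⊤ | out ⊤ | ==
  [9] u=4 | in ⊤ | out ⊤ | ==
  [10] u=3 | in ⊤ | out ⊤ | ==
  [11] u=5 | in ⊤ | out ⊤ | ==

Converged values:
  [0] ⊤
  [1] ⊤
  [2] 4
  [3] ⊤
  [4] ⊤
  [5] ⊤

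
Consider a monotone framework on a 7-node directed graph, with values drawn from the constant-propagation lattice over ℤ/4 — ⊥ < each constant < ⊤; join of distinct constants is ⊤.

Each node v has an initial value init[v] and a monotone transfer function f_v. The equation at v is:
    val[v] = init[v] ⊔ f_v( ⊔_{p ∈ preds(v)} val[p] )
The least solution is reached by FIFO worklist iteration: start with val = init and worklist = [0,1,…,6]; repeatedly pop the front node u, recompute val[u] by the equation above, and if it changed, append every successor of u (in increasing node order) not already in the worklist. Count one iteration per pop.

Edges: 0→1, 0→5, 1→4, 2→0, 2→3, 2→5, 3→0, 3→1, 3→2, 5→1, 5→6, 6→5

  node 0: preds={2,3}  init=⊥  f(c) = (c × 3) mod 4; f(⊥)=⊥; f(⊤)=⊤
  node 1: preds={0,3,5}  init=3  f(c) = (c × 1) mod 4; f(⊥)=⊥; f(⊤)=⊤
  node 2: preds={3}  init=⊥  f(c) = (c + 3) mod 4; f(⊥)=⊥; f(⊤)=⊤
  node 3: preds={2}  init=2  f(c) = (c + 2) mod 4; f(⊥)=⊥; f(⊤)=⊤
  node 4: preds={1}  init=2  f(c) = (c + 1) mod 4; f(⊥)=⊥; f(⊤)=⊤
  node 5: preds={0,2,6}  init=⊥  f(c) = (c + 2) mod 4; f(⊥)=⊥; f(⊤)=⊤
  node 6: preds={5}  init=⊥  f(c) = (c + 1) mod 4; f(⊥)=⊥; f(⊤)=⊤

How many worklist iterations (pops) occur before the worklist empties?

13

Trace (13 dequeues):
  [1] u=0 | in 2 | out 2 | prev ⊥ | push {}
  [2] u=1 | in 2 | out ⊤ | prev 3 | push {}
  [3] u=2 | in 2 | out 1 | prev ⊥ | push {0}
  [4] u=3 | in 1 | out ⊤ | prev 2 | push {1,2}
  [5] u=4 | in ⊤ | out ⊤ | prev 2 | push {}
  [6] u=5 | in ⊤ | out ⊤ | prev ⊥ | push {}
  [7] u=6 | in ⊤ | out ⊤ | prev ⊥ | push {5}
  [8] u=0 | in ⊤ | out ⊤ | prev 2 | push {}
  [9] u=1 | in ⊤ | out ⊤ | ==
  [10] u=2 | in ⊤ | out ⊤ | prev 1 | push {0,3}
  [11] u=5 | in ⊤ | out ⊤ | ==
  [12] u=0 | in ⊤ | out ⊤ | ==
  [13] u=3 | in ⊤ | out ⊤ | ==

Converged values:
  [0] ⊤
  [1] ⊤
  [2] ⊤
  [3] ⊤
  [4] ⊤
  [5] ⊤
  [6] ⊤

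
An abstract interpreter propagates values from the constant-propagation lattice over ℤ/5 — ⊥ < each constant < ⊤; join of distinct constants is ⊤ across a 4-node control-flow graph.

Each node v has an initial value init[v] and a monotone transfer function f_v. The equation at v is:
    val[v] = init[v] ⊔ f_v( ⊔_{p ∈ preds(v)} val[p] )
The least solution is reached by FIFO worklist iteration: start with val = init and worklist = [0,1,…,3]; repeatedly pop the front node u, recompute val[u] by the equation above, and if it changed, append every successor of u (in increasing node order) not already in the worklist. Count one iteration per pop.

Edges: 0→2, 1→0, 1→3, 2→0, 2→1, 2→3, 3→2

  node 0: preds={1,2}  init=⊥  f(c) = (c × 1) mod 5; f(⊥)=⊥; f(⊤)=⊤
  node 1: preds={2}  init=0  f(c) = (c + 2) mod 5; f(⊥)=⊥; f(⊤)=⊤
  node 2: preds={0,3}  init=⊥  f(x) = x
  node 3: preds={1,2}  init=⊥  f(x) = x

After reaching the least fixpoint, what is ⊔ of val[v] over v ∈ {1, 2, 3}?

⊤

Worklist (13 pops):
  #1 pop 0: in=0 → 0 (was ⊥); enqueue []
  #2 pop 1: in=⊥ → 0 (no change)
  #3 pop 2: in=0 → 0 (was ⊥); enqueue [0,1]
  #4 pop 3: in=0 → 0 (was ⊥); enqueue [2]
  #5 pop 0: in=0 → 0 (no change)
  #6 pop 1: in=0 → ⊤ (was 0); enqueue [0,3]
  #7 pop 2: in=0 → 0 (no change)
  #8 pop 0: in=⊤ → ⊤ (was 0); enqueue [2]
  #9 pop 3: in=⊤ → ⊤ (was 0); enqueue []
  #10 pop 2: in=⊤ → ⊤ (was 0); enqueue [0,1,3]
  #11 pop 0: in=⊤ → ⊤ (no change)
  #12 pop 1: in=⊤ → ⊤ (no change)
  #13 pop 3: in=⊤ → ⊤ (no change)

Fixpoint:
  val[0] = ⊤
  val[1] = ⊤
  val[2] = ⊤
  val[3] = ⊤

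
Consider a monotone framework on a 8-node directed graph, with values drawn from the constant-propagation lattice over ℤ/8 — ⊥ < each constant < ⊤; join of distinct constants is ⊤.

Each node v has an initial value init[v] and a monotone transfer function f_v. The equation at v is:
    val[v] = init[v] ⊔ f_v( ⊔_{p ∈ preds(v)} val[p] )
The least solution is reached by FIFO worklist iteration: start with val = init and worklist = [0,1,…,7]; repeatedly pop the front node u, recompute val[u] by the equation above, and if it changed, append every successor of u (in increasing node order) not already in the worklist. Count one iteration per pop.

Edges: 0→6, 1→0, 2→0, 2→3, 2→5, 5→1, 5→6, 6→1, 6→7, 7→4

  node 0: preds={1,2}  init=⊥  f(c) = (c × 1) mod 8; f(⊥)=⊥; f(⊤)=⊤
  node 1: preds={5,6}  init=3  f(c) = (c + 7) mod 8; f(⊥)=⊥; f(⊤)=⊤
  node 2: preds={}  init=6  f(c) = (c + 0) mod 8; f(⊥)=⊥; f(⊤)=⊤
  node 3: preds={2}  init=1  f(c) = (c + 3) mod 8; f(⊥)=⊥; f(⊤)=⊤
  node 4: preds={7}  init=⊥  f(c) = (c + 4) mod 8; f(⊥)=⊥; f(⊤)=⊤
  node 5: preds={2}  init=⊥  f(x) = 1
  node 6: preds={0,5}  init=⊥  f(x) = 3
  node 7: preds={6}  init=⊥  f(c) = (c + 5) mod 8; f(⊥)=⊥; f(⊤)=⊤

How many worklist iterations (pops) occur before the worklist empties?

Trace (11 dequeues):
  [1] u=0 | in ⊤ | out ⊤ | prev ⊥ | push {}
  [2] u=1 | in ⊥ | out 3 | ==
  [3] u=2 | in ⊥ | out 6 | ==
  [4] u=3 | in 6 | out 1 | ==
  [5] u=4 | in ⊥ | out ⊥ | ==
  [6] u=5 | in 6 | out 1 | prev ⊥ | push {1}
  [7] u=6 | in ⊤ | out 3 | prev ⊥ | push {}
  [8] u=7 | in 3 | out 0 | prev ⊥ | push {4}
  [9] u=1 | in ⊤ | out ⊤ | prev 3 | push {0}
  [10] u=4 | in 0 | out 4 | prev ⊥ | push {}
  [11] u=0 | in ⊤ | out ⊤ | ==

Converged values:
  [0] ⊤
  [1] ⊤
  [2] 6
  [3] 1
  [4] 4
  [5] 1
  [6] 3
  [7] 0

11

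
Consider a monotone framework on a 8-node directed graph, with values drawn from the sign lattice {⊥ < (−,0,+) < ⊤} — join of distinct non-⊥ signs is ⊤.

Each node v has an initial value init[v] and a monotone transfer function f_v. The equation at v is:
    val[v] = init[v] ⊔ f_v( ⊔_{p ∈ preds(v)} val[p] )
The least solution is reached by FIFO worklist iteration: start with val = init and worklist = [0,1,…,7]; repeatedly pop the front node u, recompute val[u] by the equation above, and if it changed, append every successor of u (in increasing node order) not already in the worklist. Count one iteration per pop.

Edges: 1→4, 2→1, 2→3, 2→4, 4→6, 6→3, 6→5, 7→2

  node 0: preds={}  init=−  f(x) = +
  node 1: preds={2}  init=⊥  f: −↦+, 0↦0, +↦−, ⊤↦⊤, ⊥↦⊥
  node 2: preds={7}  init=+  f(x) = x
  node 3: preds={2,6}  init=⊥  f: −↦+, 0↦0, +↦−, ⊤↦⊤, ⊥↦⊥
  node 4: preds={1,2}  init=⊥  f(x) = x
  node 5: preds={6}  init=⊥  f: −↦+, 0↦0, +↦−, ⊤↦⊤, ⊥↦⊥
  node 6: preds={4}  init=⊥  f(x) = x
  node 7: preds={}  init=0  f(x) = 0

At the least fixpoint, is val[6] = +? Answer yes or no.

no

Trace (12 dequeues):
  [1] u=0 | in ⊥ | out ⊤ | prev − | push {}
  [2] u=1 | in + | out − | prev ⊥ | push {}
  [3] u=2 | in 0 | out ⊤ | prev + | push {1}
  [4] u=3 | in ⊤ | out ⊤ | prev ⊥ | push {}
  [5] u=4 | in ⊤ | out ⊤ | prev ⊥ | push {}
  [6] u=5 | in ⊥ | out ⊥ | ==
  [7] u=6 | in ⊤ | out ⊤ | prev ⊥ | push {3,5}
  [8] u=7 | in ⊥ | out 0 | ==
  [9] u=1 | in ⊤ | out ⊤ | prev − | push {4}
  [10] u=3 | in ⊤ | out ⊤ | ==
  [11] u=5 | in ⊤ | out ⊤ | prev ⊥ | push {}
  [12] u=4 | in ⊤ | out ⊤ | ==

Converged values:
  [0] ⊤
  [1] ⊤
  [2] ⊤
  [3] ⊤
  [4] ⊤
  [5] ⊤
  [6] ⊤
  [7] 0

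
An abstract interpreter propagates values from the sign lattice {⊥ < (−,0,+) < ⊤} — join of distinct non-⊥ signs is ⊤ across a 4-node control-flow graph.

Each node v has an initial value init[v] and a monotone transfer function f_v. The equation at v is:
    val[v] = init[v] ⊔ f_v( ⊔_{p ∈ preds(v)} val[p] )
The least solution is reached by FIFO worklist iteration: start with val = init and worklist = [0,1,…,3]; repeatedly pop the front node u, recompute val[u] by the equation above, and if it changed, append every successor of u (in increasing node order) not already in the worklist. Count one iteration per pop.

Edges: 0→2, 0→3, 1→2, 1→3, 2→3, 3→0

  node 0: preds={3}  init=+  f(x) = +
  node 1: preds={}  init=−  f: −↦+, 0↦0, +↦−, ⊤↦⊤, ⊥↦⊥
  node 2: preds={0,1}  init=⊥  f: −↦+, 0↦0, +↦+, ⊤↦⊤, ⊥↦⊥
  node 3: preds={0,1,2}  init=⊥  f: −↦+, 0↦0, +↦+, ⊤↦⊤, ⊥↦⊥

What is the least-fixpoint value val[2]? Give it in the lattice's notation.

⊤

Iteration log — 5 steps:
  step 1. node 0  ⊔preds=⊥  new=+  stable
  step 2. node 1  ⊔preds=⊥  new=−  stable
  step 3. node 2  ⊔preds=⊤  new=⊤  old=⊥  +wl: 
  step 4. node 3  ⊔preds=⊤  new=⊤  old=⊥  +wl: 0
  step 5. node 0  ⊔preds=⊤  new=+  stable

Least fixpoint reached:
  node 0: +
  node 1: −
  node 2: ⊤
  node 3: ⊤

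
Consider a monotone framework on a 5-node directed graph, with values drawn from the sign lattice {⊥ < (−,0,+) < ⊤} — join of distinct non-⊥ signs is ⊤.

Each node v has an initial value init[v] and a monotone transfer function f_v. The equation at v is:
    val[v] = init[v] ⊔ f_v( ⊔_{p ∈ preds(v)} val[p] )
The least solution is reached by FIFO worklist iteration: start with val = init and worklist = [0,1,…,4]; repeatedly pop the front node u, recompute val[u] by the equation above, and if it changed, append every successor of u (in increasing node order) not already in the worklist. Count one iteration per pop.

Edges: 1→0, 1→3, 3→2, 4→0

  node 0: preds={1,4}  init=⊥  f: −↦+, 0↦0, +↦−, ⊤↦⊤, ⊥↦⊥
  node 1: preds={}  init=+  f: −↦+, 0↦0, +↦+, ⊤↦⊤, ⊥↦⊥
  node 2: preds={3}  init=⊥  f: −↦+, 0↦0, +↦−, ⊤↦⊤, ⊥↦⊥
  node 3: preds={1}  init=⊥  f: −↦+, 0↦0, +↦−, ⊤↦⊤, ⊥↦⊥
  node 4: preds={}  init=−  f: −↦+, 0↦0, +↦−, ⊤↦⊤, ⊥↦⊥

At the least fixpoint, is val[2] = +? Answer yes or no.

Worklist (6 pops):
  #1 pop 0: in=⊤ → ⊤ (was ⊥); enqueue []
  #2 pop 1: in=⊥ → + (no change)
  #3 pop 2: in=⊥ → ⊥ (no change)
  #4 pop 3: in=+ → − (was ⊥); enqueue [2]
  #5 pop 4: in=⊥ → − (no change)
  #6 pop 2: in=− → + (was ⊥); enqueue []

Fixpoint:
  val[0] = ⊤
  val[1] = +
  val[2] = +
  val[3] = −
  val[4] = −

yes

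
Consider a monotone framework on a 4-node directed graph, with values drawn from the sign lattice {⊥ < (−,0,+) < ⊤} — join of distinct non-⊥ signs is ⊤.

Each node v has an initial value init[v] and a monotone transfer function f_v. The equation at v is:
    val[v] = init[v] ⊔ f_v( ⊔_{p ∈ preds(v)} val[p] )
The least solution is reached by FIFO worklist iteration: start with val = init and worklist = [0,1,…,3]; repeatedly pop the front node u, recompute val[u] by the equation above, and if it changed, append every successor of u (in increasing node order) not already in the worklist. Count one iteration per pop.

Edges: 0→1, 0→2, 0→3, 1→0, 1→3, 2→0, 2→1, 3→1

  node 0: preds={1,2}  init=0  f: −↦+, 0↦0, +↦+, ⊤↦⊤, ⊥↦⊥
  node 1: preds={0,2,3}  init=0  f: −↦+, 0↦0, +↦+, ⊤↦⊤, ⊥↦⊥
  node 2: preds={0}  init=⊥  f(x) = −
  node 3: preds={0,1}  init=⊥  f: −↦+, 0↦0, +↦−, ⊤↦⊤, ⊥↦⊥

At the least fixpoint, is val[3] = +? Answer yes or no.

Iteration log — 10 steps:
  step 1. node 0  ⊔preds=0  new=0  stable
  step 2. node 1  ⊔preds=0  new=0  stable
  step 3. node 2  ⊔preds=0  new=−  old=⊥  +wl: 0,1
  step 4. node 3  ⊔preds=0  new=0  old=⊥  +wl: 
  step 5. node 0  ⊔preds=⊤  new=⊤  old=0  +wl: 2,3
  step 6. node 1  ⊔preds=⊤  new=⊤  old=0  +wl: 0
  step 7. node 2  ⊔preds=⊤  new=−  stable
  step 8. node 3  ⊔preds=⊤  new=⊤  old=0  +wl: 1
  step 9. node 0  ⊔preds=⊤  new=⊤  stable
  step 10. node 1  ⊔preds=⊤  new=⊤  stable

Least fixpoint reached:
  node 0: ⊤
  node 1: ⊤
  node 2: −
  node 3: ⊤

no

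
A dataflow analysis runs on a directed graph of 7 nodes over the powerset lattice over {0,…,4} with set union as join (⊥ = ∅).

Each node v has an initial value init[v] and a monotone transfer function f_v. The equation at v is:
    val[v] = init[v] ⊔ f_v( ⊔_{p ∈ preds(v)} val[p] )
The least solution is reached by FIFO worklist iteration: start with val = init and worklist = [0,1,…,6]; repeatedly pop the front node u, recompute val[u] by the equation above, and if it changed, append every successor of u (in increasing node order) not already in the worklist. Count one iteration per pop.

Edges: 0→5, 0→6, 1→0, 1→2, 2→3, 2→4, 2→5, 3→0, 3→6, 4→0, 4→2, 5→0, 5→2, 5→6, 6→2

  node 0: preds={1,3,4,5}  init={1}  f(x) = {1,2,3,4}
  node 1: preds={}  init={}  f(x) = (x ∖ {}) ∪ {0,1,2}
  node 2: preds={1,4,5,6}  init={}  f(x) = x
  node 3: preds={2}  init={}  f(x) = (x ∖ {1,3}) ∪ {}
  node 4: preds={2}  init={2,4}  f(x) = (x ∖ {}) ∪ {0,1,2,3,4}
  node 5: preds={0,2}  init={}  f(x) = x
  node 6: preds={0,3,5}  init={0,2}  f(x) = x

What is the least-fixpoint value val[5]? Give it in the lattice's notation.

{0,1,2,3,4}

Worklist (12 pops):
  #1 pop 0: in={2,4} → {1,2,3,4} (was {1}); enqueue []
  #2 pop 1: in={} → {0,1,2} (was {}); enqueue [0]
  #3 pop 2: in={0,1,2,4} → {0,1,2,4} (was {}); enqueue []
  #4 pop 3: in={0,1,2,4} → {0,2,4} (was {}); enqueue []
  #5 pop 4: in={0,1,2,4} → {0,1,2,3,4} (was {2,4}); enqueue [2]
  #6 pop 5: in={0,1,2,3,4} → {0,1,2,3,4} (was {}); enqueue []
  #7 pop 6: in={0,1,2,3,4} → {0,1,2,3,4} (was {0,2}); enqueue []
  #8 pop 0: in={0,1,2,3,4} → {1,2,3,4} (no change)
  #9 pop 2: in={0,1,2,3,4} → {0,1,2,3,4} (was {0,1,2,4}); enqueue [3,4,5]
  #10 pop 3: in={0,1,2,3,4} → {0,2,4} (no change)
  #11 pop 4: in={0,1,2,3,4} → {0,1,2,3,4} (no change)
  #12 pop 5: in={0,1,2,3,4} → {0,1,2,3,4} (no change)

Fixpoint:
  val[0] = {1,2,3,4}
  val[1] = {0,1,2}
  val[2] = {0,1,2,3,4}
  val[3] = {0,2,4}
  val[4] = {0,1,2,3,4}
  val[5] = {0,1,2,3,4}
  val[6] = {0,1,2,3,4}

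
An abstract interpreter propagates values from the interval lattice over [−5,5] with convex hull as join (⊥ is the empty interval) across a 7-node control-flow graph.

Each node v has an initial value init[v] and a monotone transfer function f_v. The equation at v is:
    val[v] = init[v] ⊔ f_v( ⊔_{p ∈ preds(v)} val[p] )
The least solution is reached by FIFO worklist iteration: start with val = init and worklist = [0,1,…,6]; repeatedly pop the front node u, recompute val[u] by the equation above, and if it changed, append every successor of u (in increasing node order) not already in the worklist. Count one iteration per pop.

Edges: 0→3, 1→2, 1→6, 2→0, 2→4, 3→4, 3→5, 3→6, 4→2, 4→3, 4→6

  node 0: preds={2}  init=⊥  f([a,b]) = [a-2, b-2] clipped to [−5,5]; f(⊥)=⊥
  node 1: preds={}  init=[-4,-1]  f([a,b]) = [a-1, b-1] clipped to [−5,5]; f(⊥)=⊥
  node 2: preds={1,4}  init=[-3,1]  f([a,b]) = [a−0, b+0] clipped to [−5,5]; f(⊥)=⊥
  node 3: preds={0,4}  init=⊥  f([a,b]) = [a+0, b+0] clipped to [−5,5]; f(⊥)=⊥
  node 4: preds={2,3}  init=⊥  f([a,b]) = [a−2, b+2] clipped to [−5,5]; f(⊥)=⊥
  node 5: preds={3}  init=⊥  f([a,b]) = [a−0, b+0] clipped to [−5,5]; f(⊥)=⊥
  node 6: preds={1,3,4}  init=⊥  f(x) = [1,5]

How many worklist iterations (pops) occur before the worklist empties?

Worklist (21 pops):
  #1 pop 0: in=[-3,1] → [-5,-1] (was ⊥); enqueue []
  #2 pop 1: in=⊥ → [-4,-1] (no change)
  #3 pop 2: in=[-4,-1] → [-4,1] (was [-3,1]); enqueue [0]
  #4 pop 3: in=[-5,-1] → [-5,-1] (was ⊥); enqueue []
  #5 pop 4: in=[-5,1] → [-5,3] (was ⊥); enqueue [2,3]
  #6 pop 5: in=[-5,-1] → [-5,-1] (was ⊥); enqueue []
  #7 pop 6: in=[-5,3] → [1,5] (was ⊥); enqueue []
  #8 pop 0: in=[-4,1] → [-5,-1] (no change)
  #9 pop 2: in=[-5,3] → [-5,3] (was [-4,1]); enqueue [0,4]
  #10 pop 3: in=[-5,3] → [-5,3] (was [-5,-1]); enqueue [5,6]
  #11 pop 0: in=[-5,3] → [-5,1] (was [-5,-1]); enqueue [3]
  #12 pop 4: in=[-5,3] → [-5,5] (was [-5,3]); enqueue [2]
  #13 pop 5: in=[-5,3] → [-5,3] (was [-5,-1]); enqueue []
  #14 pop 6: in=[-5,5] → [1,5] (no change)
  #15 pop 3: in=[-5,5] → [-5,5] (was [-5,3]); enqueue [4,5,6]
  #16 pop 2: in=[-5,5] → [-5,5] (was [-5,3]); enqueue [0]
  #17 pop 4: in=[-5,5] → [-5,5] (no change)
  #18 pop 5: in=[-5,5] → [-5,5] (was [-5,3]); enqueue []
  #19 pop 6: in=[-5,5] → [1,5] (no change)
  #20 pop 0: in=[-5,5] → [-5,3] (was [-5,1]); enqueue [3]
  #21 pop 3: in=[-5,5] → [-5,5] (no change)

Fixpoint:
  val[0] = [-5,3]
  val[1] = [-4,-1]
  val[2] = [-5,5]
  val[3] = [-5,5]
  val[4] = [-5,5]
  val[5] = [-5,5]
  val[6] = [1,5]

21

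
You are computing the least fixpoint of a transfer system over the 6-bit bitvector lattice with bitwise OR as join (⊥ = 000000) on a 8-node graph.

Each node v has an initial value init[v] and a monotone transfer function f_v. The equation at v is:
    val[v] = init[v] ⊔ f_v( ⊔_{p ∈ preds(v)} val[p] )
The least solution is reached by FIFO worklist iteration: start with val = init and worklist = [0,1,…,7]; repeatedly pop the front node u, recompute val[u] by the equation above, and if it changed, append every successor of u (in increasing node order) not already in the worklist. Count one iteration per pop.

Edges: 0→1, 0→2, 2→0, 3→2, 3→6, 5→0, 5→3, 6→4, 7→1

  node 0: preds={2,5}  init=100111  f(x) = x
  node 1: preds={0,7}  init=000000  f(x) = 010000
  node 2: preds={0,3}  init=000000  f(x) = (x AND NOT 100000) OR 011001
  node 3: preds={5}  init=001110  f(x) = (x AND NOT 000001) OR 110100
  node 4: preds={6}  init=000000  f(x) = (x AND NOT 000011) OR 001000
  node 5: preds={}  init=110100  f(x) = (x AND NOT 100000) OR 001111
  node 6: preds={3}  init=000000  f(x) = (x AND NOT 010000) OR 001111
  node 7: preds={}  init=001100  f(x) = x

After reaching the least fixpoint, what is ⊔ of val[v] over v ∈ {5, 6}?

Iteration log — 13 steps:
  step 1. node 0  ⊔preds=110100  new=110111  old=100111  +wl: 
  step 2. node 1  ⊔preds=111111  new=010000  old=000000  +wl: 
  step 3. node 2  ⊔preds=111111  new=011111  old=000000  +wl: 0
  step 4. node 3  ⊔preds=110100  new=111110  old=001110  +wl: 2
  step 5. node 4  ⊔preds=000000  new=001000  old=000000  +wl: 
  step 6. node 5  ⊔preds=000000  new=111111  old=110100  +wl: 3
  step 7. node 6  ⊔preds=111110  new=101111  old=000000  +wl: 4
  step 8. node 7  ⊔preds=000000  new=001100  stable
  step 9. node 0  ⊔preds=111111  new=111111  old=110111  +wl: 1
  step 10. node 2  ⊔preds=111111  new=011111  stable
  step 11. node 3  ⊔preds=111111  new=111110  stable
  step 12. node 4  ⊔preds=101111  new=101100  old=001000  +wl: 
  step 13. node 1  ⊔preds=111111  new=010000  stable

Least fixpoint reached:
  node 0: 111111
  node 1: 010000
  node 2: 011111
  node 3: 111110
  node 4: 101100
  node 5: 111111
  node 6: 101111
  node 7: 001100

111111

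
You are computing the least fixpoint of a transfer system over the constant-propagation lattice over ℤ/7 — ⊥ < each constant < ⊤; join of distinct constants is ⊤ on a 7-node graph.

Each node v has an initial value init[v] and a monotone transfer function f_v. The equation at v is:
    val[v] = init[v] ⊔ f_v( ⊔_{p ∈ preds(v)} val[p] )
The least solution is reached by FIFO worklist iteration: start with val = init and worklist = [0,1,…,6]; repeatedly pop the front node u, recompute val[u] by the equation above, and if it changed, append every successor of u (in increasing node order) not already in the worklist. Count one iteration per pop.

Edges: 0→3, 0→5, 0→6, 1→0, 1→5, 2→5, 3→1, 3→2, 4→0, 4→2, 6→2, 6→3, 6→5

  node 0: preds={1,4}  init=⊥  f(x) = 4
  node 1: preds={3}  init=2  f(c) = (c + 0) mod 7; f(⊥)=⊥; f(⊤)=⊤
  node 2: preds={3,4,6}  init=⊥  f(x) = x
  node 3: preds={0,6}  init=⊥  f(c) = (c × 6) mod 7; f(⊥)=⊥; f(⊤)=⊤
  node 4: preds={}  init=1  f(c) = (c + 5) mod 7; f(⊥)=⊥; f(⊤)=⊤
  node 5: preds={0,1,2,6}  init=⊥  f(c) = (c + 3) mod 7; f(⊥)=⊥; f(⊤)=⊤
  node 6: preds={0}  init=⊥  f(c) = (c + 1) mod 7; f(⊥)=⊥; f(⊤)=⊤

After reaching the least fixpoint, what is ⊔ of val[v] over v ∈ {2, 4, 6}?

Worklist (14 pops):
  #1 pop 0: in=⊤ → 4 (was ⊥); enqueue []
  #2 pop 1: in=⊥ → 2 (no change)
  #3 pop 2: in=1 → 1 (was ⊥); enqueue []
  #4 pop 3: in=4 → 3 (was ⊥); enqueue [1,2]
  #5 pop 4: in=⊥ → 1 (no change)
  #6 pop 5: in=⊤ → ⊤ (was ⊥); enqueue []
  #7 pop 6: in=4 → 5 (was ⊥); enqueue [3,5]
  #8 pop 1: in=3 → ⊤ (was 2); enqueue [0]
  #9 pop 2: in=⊤ → ⊤ (was 1); enqueue []
  #10 pop 3: in=⊤ → ⊤ (was 3); enqueue [1,2]
  #11 pop 5: in=⊤ → ⊤ (no change)
  #12 pop 0: in=⊤ → 4 (no change)
  #13 pop 1: in=⊤ → ⊤ (no change)
  #14 pop 2: in=⊤ → ⊤ (no change)

Fixpoint:
  val[0] = 4
  val[1] = ⊤
  val[2] = ⊤
  val[3] = ⊤
  val[4] = 1
  val[5] = ⊤
  val[6] = 5

⊤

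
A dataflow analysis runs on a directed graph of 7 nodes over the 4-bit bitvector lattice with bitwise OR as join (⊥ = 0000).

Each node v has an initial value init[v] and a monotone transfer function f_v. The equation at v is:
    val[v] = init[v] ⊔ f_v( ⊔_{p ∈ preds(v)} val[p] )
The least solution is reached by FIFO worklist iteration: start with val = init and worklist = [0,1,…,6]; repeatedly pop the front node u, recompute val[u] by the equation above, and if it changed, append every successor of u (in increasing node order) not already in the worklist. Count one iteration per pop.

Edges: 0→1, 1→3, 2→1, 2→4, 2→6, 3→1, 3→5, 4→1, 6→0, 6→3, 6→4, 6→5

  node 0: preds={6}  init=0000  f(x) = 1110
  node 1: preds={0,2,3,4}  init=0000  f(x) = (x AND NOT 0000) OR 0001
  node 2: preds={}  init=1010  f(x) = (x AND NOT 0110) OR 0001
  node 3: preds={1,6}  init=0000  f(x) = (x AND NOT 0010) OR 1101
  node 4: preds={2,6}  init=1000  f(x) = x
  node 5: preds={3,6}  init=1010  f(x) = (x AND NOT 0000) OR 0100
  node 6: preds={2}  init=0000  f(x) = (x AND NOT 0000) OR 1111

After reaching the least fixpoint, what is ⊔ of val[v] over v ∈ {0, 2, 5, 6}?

1111

Worklist (13 pops):
  #1 pop 0: in=0000 → 1110 (was 0000); enqueue []
  #2 pop 1: in=1110 → 1111 (was 0000); enqueue []
  #3 pop 2: in=0000 → 1011 (was 1010); enqueue [1]
  #4 pop 3: in=1111 → 1101 (was 0000); enqueue []
  #5 pop 4: in=1011 → 1011 (was 1000); enqueue []
  #6 pop 5: in=1101 → 1111 (was 1010); enqueue []
  #7 pop 6: in=1011 → 1111 (was 0000); enqueue [0,3,4,5]
  #8 pop 1: in=1111 → 1111 (no change)
  #9 pop 0: in=1111 → 1110 (no change)
  #10 pop 3: in=1111 → 1101 (no change)
  #11 pop 4: in=1111 → 1111 (was 1011); enqueue [1]
  #12 pop 5: in=1111 → 1111 (no change)
  #13 pop 1: in=1111 → 1111 (no change)

Fixpoint:
  val[0] = 1110
  val[1] = 1111
  val[2] = 1011
  val[3] = 1101
  val[4] = 1111
  val[5] = 1111
  val[6] = 1111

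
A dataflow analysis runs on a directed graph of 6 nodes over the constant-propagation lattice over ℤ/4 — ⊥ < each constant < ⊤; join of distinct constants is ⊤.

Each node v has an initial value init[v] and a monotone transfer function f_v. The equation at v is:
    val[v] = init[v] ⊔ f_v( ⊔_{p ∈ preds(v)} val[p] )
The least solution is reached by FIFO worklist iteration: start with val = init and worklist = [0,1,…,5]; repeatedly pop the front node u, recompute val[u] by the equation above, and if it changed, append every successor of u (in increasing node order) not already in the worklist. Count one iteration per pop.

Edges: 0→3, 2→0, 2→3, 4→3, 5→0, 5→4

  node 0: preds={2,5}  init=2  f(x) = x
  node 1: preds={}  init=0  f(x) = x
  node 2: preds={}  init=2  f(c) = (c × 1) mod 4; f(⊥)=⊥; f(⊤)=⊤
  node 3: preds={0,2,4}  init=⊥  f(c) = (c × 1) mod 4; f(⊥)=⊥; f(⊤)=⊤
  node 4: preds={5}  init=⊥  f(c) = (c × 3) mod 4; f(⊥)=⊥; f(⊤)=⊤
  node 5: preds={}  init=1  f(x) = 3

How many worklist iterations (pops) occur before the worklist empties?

10

Iteration log — 10 steps:
  step 1. node 0  ⊔preds=⊤  new=⊤  old=2  +wl: 
  step 2. node 1  ⊔preds=⊥  new=0  stable
  step 3. node 2  ⊔preds=⊥  new=2  stable
  step 4. node 3  ⊔preds=⊤  new=⊤  old=⊥  +wl: 
  step 5. node 4  ⊔preds=1  new=3  old=⊥  +wl: 3
  step 6. node 5  ⊔preds=⊥  new=⊤  old=1  +wl: 0,4
  step 7. node 3  ⊔preds=⊤  new=⊤  stable
  step 8. node 0  ⊔preds=⊤  new=⊤  stable
  step 9. node 4  ⊔preds=⊤  new=⊤  old=3  +wl: 3
  step 10. node 3  ⊔preds=⊤  new=⊤  stable

Least fixpoint reached:
  node 0: ⊤
  node 1: 0
  node 2: 2
  node 3: ⊤
  node 4: ⊤
  node 5: ⊤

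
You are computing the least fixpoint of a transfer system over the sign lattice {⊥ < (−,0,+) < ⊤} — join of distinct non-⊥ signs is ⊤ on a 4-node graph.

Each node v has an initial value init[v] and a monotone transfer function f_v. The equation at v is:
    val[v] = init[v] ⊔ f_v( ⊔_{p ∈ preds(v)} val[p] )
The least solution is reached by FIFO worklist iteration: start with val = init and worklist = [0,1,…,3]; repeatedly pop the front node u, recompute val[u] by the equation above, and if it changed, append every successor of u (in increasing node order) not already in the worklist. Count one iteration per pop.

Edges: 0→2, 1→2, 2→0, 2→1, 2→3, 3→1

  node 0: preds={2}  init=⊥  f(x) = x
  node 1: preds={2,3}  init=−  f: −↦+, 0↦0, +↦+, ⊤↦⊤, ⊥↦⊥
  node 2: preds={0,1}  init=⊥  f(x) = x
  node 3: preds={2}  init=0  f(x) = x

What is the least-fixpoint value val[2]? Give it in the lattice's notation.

⊤

Iteration log — 7 steps:
  step 1. node 0  ⊔preds=⊥  new=⊥  stable
  step 2. node 1  ⊔preds=0  new=⊤  old=−  +wl: 
  step 3. node 2  ⊔preds=⊤  new=⊤  old=⊥  +wl: 0,1
  step 4. node 3  ⊔preds=⊤  new=⊤  old=0  +wl: 
  step 5. node 0  ⊔preds=⊤  new=⊤  old=⊥  +wl: 2
  step 6. node 1  ⊔preds=⊤  new=⊤  stable
  step 7. node 2  ⊔preds=⊤  new=⊤  stable

Least fixpoint reached:
  node 0: ⊤
  node 1: ⊤
  node 2: ⊤
  node 3: ⊤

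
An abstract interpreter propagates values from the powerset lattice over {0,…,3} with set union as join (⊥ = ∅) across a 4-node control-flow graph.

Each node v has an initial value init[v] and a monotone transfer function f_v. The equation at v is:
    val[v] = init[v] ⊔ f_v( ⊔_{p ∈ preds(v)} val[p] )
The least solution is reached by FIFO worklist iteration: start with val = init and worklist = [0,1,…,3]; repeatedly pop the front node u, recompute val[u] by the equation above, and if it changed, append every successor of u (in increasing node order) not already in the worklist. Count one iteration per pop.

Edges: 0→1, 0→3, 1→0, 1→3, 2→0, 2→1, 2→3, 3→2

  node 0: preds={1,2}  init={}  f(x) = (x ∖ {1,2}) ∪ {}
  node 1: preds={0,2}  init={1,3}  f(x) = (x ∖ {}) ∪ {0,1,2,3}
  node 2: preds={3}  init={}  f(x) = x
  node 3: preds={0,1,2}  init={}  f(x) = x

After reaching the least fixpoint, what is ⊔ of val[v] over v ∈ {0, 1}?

{0,1,2,3}

Iteration log — 9 steps:
  step 1. node 0  ⊔preds={1,3}  new={3}  old={}  +wl: 
  step 2. node 1  ⊔preds={3}  new={0,1,2,3}  old={1,3}  +wl: 0
  step 3. node 2  ⊔preds={}  new={}  stable
  step 4. node 3  ⊔preds={0,1,2,3}  new={0,1,2,3}  old={}  +wl: 2
  step 5. node 0  ⊔preds={0,1,2,3}  new={0,3}  old={3}  +wl: 1,3
  step 6. node 2  ⊔preds={0,1,2,3}  new={0,1,2,3}  old={}  +wl: 0
  step 7. node 1  ⊔preds={0,1,2,3}  new={0,1,2,3}  stable
  step 8. node 3  ⊔preds={0,1,2,3}  new={0,1,2,3}  stable
  step 9. node 0  ⊔preds={0,1,2,3}  new={0,3}  stable

Least fixpoint reached:
  node 0: {0,3}
  node 1: {0,1,2,3}
  node 2: {0,1,2,3}
  node 3: {0,1,2,3}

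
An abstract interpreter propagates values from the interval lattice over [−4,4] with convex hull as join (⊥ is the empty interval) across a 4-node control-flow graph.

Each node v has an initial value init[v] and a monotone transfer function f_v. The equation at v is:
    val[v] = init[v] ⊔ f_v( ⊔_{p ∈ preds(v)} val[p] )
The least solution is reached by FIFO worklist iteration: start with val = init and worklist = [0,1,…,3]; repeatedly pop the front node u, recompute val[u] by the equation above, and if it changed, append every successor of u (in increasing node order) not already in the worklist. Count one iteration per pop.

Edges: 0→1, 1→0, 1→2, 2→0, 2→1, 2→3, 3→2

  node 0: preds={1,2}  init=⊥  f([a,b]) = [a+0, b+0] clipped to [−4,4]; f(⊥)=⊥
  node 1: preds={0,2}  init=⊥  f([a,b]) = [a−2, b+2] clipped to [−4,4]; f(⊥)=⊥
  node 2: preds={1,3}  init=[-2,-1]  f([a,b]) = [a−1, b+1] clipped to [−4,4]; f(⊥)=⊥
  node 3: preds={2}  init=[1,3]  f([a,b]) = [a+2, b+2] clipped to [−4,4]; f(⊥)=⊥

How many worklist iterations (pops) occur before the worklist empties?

8

Trace (8 dequeues):
  [1] u=0 | in [-2,-1] | out [-2,-1] | prev ⊥ | push {}
  [2] u=1 | in [-2,-1] | out [-4,1] | prev ⊥ | push {0}
  [3] u=2 | in [-4,3] | out [-4,4] | prev [-2,-1] | push {1}
  [4] u=3 | in [-4,4] | out [-2,4] | prev [1,3] | push {2}
  [5] u=0 | in [-4,4] | out [-4,4] | prev [-2,-1] | push {}
  [6] u=1 | in [-4,4] | out [-4,4] | prev [-4,1] | push {0}
  [7] u=2 | in [-4,4] | out [-4,4] | ==
  [8] u=0 | in [-4,4] | out [-4,4] | ==

Converged values:
  [0] [-4,4]
  [1] [-4,4]
  [2] [-4,4]
  [3] [-2,4]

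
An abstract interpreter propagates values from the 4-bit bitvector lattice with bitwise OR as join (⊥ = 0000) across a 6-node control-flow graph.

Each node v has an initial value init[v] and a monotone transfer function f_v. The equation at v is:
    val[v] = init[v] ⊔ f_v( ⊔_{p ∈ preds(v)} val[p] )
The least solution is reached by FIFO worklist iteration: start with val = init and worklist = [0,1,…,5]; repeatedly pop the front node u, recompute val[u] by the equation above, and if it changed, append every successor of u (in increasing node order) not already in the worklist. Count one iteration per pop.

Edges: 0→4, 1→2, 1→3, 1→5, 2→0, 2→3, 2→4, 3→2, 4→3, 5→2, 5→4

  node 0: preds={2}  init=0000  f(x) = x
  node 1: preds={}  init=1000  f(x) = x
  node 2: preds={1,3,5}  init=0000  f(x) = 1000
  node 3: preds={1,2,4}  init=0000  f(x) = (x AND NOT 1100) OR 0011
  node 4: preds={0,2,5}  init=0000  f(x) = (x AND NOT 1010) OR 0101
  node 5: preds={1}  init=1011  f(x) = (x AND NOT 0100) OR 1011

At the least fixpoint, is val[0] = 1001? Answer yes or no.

Worklist (10 pops):
  #1 pop 0: in=0000 → 0000 (no change)
  #2 pop 1: in=0000 → 1000 (no change)
  #3 pop 2: in=1011 → 1000 (was 0000); enqueue [0]
  #4 pop 3: in=1000 → 0011 (was 0000); enqueue [2]
  #5 pop 4: in=1011 → 0101 (was 0000); enqueue [3]
  #6 pop 5: in=1000 → 1011 (no change)
  #7 pop 0: in=1000 → 1000 (was 0000); enqueue [4]
  #8 pop 2: in=1011 → 1000 (no change)
  #9 pop 3: in=1101 → 0011 (no change)
  #10 pop 4: in=1011 → 0101 (no change)

Fixpoint:
  val[0] = 1000
  val[1] = 1000
  val[2] = 1000
  val[3] = 0011
  val[4] = 0101
  val[5] = 1011

no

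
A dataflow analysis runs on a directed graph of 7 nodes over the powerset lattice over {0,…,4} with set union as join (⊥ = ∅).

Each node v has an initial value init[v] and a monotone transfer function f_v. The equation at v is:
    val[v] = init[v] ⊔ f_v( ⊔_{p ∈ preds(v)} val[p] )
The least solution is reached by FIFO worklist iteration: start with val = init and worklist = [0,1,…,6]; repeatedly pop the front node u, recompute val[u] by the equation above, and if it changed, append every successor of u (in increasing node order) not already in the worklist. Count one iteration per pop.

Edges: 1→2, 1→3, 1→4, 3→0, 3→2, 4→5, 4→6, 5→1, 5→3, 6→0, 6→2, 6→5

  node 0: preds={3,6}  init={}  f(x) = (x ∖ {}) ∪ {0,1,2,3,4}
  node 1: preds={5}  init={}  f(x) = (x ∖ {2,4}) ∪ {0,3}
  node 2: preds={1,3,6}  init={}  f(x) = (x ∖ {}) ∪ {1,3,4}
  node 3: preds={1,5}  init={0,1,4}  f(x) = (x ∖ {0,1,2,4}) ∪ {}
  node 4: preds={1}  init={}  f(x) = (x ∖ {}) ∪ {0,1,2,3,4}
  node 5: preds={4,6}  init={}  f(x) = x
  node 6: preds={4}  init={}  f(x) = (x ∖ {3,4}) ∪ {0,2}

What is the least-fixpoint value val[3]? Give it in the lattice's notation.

Trace (14 dequeues):
  [1] u=0 | in {0,1,4} | out {0,1,2,3,4} | prev {} | push {}
  [2] u=1 | in {} | out {0,3} | prev {} | push {}
  [3] u=2 | in {0,1,3,4} | out {0,1,3,4} | prev {} | push {}
  [4] u=3 | in {0,3} | out {0,1,3,4} | prev {0,1,4} | push {0,2}
  [5] u=4 | in {0,3} | out {0,1,2,3,4} | prev {} | push {}
  [6] u=5 | in {0,1,2,3,4} | out {0,1,2,3,4} | prev {} | push {1,3}
  [7] u=6 | in {0,1,2,3,4} | out {0,1,2} | prev {} | push {5}
  [8] u=0 | in {0,1,2,3,4} | out {0,1,2,3,4} | ==
  [9] u=2 | in {0,1,2,3,4} | out {0,1,2,3,4} | prev {0,1,3,4} | push {}
  [10] u=1 | in {0,1,2,3,4} | out {0,1,3} | prev {0,3} | push {2,4}
  [11] u=3 | in {0,1,2,3,4} | out {0,1,3,4} | ==
  [12] u=5 | in {0,1,2,3,4} | out {0,1,2,3,4} | ==
  [13] u=2 | in {0,1,2,3,4} | out {0,1,2,3,4} | ==
  [14] u=4 | in {0,1,3} | out {0,1,2,3,4} | ==

Converged values:
  [0] {0,1,2,3,4}
  [1] {0,1,3}
  [2] {0,1,2,3,4}
  [3] {0,1,3,4}
  [4] {0,1,2,3,4}
  [5] {0,1,2,3,4}
  [6] {0,1,2}

{0,1,3,4}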